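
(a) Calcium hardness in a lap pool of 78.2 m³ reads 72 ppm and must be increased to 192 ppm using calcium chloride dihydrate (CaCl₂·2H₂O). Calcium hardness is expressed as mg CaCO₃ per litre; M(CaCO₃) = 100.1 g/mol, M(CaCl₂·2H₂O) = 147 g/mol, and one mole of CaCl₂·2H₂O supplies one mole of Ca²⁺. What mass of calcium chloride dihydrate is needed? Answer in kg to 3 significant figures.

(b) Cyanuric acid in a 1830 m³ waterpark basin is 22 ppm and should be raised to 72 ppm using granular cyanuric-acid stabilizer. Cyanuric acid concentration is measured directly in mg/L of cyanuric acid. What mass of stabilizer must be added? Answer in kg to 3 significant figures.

(a) 13.8 kg; (b) 91.5 kg

(a) Volume: 78.2 m³ = 78,200 L.
(a) Hardness to add: (192 − 72) = 120 mg/L as CaCO₃ × 78,200 L = 9384 g as CaCO₃.
(a) Moles of Ca²⁺ (1 mol Ca²⁺ ≡ 1 mol CaCO₃): 9384 / 100.1 g/mol = 93.75 mol.
(a) Mass of CaCl₂·2H₂O: 93.75 × 147 = 13,780 g.

(b) Volume: 1830 m³ = 1,830,000 L.
(b) CYA to add: (72 − 22) = 50 mg/L × 1,830,000 L = 91,500 g cyanuric acid.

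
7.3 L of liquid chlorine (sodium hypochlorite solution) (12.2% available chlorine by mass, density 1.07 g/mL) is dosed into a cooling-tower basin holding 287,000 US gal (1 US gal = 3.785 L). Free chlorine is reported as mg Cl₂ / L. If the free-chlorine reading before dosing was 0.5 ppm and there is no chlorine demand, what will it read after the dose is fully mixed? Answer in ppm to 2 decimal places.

Volume: 287,000 US gal × 3.785 L/gal = 1,086,295 L.
Mass of solution: 7.3 L × 1000 mL/L × 1.07 g/mL = 7811 g.
Available chlorine delivered: 7811 g × 0.122 = 952.9 g as Cl₂.
Concentration rise: 952.9 g / 1,086,295 L = 0.8772 mg/L = 0.88 ppm.
Final FC: 0.5 + 0.88 = 1.38 ppm.

1.38 ppm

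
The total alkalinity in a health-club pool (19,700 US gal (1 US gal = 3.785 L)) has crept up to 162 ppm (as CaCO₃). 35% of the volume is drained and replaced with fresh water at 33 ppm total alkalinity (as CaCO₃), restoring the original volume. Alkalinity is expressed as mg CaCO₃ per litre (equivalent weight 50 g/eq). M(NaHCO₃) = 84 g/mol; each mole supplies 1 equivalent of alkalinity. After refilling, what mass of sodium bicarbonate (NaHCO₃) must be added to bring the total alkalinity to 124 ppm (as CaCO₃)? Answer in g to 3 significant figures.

896 g

Volume: 19,700 US gal × 3.785 L/gal = 74,564 L.
After draining 35% and refilling: 162 × 0.65 + 33 × 0.35 = 116.85 ppm.
Deficit to target: 124 − 116.85 = 7.15 mg/L.
As CaCO₃: 7.15 mg/L × 74,564 L = 533.1 g; ÷ 50 g/eq ÷ 1 = 10.66 mol NaHCO₃.
Mass: 10.66 × 84 = 895.7 g.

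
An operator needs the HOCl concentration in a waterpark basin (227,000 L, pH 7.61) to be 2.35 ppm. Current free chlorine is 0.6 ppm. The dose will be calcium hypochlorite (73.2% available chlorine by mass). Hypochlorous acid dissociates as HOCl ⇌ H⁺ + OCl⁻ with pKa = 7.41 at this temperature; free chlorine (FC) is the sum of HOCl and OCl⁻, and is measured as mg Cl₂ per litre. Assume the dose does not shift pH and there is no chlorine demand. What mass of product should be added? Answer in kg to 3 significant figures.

[OCl⁻]/[HOCl] = 10^(pH − pKa) = 10^(7.61 − 7.41) = 1.585; fraction as HOCl = 1/(1 + 1.585) = 0.3869.
Free chlorine required for 2.35 ppm HOCl: 2.35 / 0.3869 = 6.074 ppm.
FC to add: 6.074 − 0.6 = 5.474 mg/L as Cl₂.
Cl₂ equivalent: 5.474 mg/L × 227,000 L = 1243 g.
Product at 73.2% available Cl: 1243 / 0.732 = 1698 g.

1.70 kg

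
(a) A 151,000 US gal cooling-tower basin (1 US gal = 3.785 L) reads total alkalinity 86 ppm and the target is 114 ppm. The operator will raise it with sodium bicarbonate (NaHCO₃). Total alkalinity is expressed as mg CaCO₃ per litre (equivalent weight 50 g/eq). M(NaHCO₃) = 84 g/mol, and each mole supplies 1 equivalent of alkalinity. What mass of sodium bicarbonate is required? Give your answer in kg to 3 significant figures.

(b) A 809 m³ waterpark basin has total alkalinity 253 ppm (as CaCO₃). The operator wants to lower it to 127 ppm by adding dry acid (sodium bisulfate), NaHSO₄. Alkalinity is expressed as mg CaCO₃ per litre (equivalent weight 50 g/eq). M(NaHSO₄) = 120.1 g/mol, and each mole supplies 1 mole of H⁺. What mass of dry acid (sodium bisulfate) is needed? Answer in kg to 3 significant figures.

(a) 26.9 kg; (b) 245 kg

(a) Volume: 151,000 US gal × 3.785 L/gal = 571,535 L.
(a) Alkalinity to add: (114 − 86) = 28 mg/L as CaCO₃ × 571,535 L = 16,000 g as CaCO₃.
(a) Equivalents: 16,000 g ÷ 50 g/eq = 320.1 eq.
(a) NaHCO₃ supplies 1 eq per mole → 320.1 mol.
(a) Mass: 320.1 mol × 84 g/mol = 26,890 g.

(b) Volume: 809 m³ = 809,000 L.
(b) Alkalinity to neutralize: (253 − 127) = 126 mg/L as CaCO₃ × 809,000 L = 101,900 g as CaCO₃.
(b) Equivalents of H⁺ required: 101,900 ÷ 50 g/eq = 2039 eq = 2039 mol NaHSO₄.
(b) Mass of NaHSO₄: 2039 × 120.1 = 244,800 g.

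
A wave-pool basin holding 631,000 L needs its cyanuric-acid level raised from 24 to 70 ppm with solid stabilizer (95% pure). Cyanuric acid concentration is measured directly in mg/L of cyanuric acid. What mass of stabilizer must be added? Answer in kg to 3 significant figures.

CYA to add: (70 − 24) = 46 mg/L × 631,000 L = 29,030 g cyanuric acid.
At 95% purity: 29,030 / 0.95 = 30,550 g product.

30.6 kg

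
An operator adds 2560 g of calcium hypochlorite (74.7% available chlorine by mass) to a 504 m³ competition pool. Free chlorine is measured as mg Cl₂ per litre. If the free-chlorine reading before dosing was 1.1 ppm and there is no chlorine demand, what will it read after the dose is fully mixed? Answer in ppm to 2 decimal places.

4.89 ppm

Volume: 504 m³ = 504,000 L.
Available chlorine delivered: 2560 g × 0.747 = 1912 g as Cl₂.
Concentration rise: 1912 g / 504,000 L = 3.794 mg/L = 3.79 ppm.
Final FC: 1.1 + 3.79 = 4.89 ppm.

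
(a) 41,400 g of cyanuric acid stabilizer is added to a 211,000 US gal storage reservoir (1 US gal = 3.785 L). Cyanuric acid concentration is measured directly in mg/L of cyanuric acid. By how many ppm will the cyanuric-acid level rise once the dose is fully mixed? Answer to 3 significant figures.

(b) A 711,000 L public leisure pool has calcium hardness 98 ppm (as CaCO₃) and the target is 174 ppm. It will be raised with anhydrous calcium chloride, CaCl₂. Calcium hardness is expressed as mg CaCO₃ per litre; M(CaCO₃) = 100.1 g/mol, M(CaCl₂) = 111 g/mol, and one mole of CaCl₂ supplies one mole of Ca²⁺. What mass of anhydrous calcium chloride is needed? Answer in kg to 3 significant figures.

(a) Volume: 211,000 US gal × 3.785 L/gal = 798,635 L.
(a) Rise: 41,400 g / 798,635 L × 1000 = 51.84 mg/L.

(b) Hardness to add: (174 − 98) = 76 mg/L as CaCO₃ × 711,000 L = 54,040 g as CaCO₃.
(b) Moles of Ca²⁺ (1 mol Ca²⁺ ≡ 1 mol CaCO₃): 54,040 / 100.1 g/mol = 539.8 mol.
(b) Mass of CaCl₂: 539.8 × 111 = 59,920 g.

(a) 51.8 ppm; (b) 59.9 kg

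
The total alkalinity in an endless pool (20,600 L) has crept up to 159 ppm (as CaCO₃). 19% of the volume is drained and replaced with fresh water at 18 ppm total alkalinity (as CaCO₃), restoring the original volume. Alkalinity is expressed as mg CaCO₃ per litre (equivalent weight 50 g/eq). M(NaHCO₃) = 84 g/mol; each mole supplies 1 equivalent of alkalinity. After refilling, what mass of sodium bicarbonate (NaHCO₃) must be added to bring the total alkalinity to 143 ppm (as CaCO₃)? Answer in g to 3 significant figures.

After draining 19% and refilling: 159 × 0.81 + 18 × 0.19 = 132.21 ppm.
Deficit to target: 143 − 132.21 = 10.79 mg/L.
As CaCO₃: 10.79 mg/L × 20,600 L = 222.3 g; ÷ 50 g/eq ÷ 1 = 4.445 mol NaHCO₃.
Mass: 4.445 × 84 = 373.4 g.

373 g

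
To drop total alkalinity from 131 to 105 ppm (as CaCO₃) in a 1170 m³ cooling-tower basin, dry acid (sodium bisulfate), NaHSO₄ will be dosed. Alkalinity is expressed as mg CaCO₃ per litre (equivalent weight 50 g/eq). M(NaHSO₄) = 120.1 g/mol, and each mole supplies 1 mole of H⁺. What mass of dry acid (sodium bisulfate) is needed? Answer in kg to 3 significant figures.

Volume: 1170 m³ = 1,170,000 L.
Alkalinity to neutralize: (131 − 105) = 26 mg/L as CaCO₃ × 1,170,000 L = 30,420 g as CaCO₃.
Equivalents of H⁺ required: 30,420 ÷ 50 g/eq = 608.4 eq = 608.4 mol NaHSO₄.
Mass of NaHSO₄: 608.4 × 120.1 = 73,070 g.

73.1 kg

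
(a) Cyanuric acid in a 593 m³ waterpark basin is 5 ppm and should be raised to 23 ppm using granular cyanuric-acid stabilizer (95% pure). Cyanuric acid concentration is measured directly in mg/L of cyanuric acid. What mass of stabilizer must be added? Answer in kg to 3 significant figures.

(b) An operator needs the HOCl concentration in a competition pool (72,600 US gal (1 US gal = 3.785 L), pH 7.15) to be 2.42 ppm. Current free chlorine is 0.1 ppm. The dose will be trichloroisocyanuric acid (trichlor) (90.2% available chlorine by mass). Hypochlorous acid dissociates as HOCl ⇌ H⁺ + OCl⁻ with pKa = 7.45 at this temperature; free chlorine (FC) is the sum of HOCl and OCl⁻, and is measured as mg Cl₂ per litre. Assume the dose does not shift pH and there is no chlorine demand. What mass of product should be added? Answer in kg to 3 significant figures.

(a) 11.2 kg; (b) 1.08 kg

(a) Volume: 593 m³ = 593,000 L.
(a) CYA to add: (23 − 5) = 18 mg/L × 593,000 L = 10,670 g cyanuric acid.
(a) At 95% purity: 10,670 / 0.95 = 11,240 g product.

(b) Volume: 72,600 US gal × 3.785 L/gal = 274,791 L.
(b) [OCl⁻]/[HOCl] = 10^(pH − pKa) = 10^(7.15 − 7.45) = 0.5012; fraction as HOCl = 1/(1 + 0.5012) = 0.6661.
(b) Free chlorine required for 2.42 ppm HOCl: 2.42 / 0.6661 = 3.633 ppm.
(b) FC to add: 3.633 − 0.1 = 3.533 mg/L as Cl₂.
(b) Cl₂ equivalent: 3.533 mg/L × 274,791 L = 970.8 g.
(b) Product at 90.2% available Cl: 970.8 / 0.902 = 1076 g.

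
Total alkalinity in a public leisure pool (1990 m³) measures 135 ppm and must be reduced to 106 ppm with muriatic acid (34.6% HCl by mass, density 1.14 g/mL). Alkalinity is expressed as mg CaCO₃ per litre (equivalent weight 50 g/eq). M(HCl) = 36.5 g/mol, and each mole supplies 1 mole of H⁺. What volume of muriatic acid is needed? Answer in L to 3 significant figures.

107 L

Volume: 1990 m³ = 1,990,000 L.
Alkalinity to neutralize: (135 − 106) = 29 mg/L as CaCO₃ × 1,990,000 L = 57,710 g as CaCO₃.
Equivalents of H⁺ required: 57,710 ÷ 50 g/eq = 1154 eq = 1154 mol HCl.
Mass of HCl: 1154 × 36.5 = 42,130 g.
Mass of 34.6% solution: 42,130 / 0.346 = 121,800 g.
Volume: 121,800 g ÷ 1.14 g/mL = 106,800 mL.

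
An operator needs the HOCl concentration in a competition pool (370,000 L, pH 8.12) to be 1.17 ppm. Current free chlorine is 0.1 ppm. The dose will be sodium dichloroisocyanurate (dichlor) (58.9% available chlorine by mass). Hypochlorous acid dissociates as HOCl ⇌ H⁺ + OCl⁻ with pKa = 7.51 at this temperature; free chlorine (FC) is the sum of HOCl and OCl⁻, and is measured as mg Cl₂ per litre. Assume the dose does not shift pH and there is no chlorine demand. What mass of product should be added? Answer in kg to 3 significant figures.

[OCl⁻]/[HOCl] = 10^(pH − pKa) = 10^(8.12 − 7.51) = 4.074; fraction as HOCl = 1/(1 + 4.074) = 0.1971.
Free chlorine required for 1.17 ppm HOCl: 1.17 / 0.1971 = 5.936 ppm.
FC to add: 5.936 − 0.1 = 5.836 mg/L as Cl₂.
Cl₂ equivalent: 5.836 mg/L × 370,000 L = 2159 g.
Product at 58.9% available Cl: 2159 / 0.589 = 3666 g.

3.67 kg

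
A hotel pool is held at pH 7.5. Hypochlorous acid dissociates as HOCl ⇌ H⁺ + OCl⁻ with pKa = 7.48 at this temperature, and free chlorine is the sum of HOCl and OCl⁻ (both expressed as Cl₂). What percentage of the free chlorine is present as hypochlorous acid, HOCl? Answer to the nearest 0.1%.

48.8%

[OCl⁻]/[HOCl] = 10^(pH − pKa) = 10^(7.5 − 7.48) = 10^0.02 = 1.047.
Fraction as HOCl = 1 / (1 + 1.047) = 0.4885.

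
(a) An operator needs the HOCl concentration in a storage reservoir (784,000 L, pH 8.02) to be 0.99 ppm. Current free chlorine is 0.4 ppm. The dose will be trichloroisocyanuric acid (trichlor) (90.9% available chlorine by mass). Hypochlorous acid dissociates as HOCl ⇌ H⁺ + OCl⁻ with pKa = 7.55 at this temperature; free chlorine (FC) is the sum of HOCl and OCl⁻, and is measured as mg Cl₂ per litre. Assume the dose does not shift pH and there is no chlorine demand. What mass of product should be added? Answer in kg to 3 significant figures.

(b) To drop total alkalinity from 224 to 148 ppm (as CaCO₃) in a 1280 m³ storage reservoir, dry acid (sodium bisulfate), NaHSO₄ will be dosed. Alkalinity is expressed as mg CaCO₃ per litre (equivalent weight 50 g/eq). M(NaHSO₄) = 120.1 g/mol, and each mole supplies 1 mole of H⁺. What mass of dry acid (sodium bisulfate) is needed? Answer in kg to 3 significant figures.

(a) 3.03 kg; (b) 234 kg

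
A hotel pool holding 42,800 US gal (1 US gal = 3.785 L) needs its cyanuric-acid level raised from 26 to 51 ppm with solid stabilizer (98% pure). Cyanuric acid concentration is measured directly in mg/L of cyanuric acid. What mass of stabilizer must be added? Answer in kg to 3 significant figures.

Volume: 42,800 US gal × 3.785 L/gal = 161,998 L.
CYA to add: (51 − 26) = 25 mg/L × 161,998 L = 4050 g cyanuric acid.
At 98% purity: 4050 / 0.98 = 4133 g product.

4.13 kg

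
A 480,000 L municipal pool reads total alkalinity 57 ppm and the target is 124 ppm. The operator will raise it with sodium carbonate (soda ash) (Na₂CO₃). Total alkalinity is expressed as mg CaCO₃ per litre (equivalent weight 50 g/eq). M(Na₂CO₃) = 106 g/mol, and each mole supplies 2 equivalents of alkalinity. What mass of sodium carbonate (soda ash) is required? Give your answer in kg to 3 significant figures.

34.1 kg

Alkalinity to add: (124 − 57) = 67 mg/L as CaCO₃ × 480,000 L = 32,160 g as CaCO₃.
Equivalents: 32,160 g ÷ 50 g/eq = 643.2 eq.
Each mole of Na₂CO₃ supplies 2 eq, so 643.2 / 2 = 321.6 mol.
Mass: 321.6 mol × 106 g/mol = 34,090 g.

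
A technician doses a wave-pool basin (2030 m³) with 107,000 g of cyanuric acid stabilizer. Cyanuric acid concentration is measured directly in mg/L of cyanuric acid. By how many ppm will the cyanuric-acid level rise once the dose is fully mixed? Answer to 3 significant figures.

52.7 ppm

Volume: 2030 m³ = 2,030,000 L.
Rise: 107,000 g / 2,030,000 L × 1000 = 52.71 mg/L.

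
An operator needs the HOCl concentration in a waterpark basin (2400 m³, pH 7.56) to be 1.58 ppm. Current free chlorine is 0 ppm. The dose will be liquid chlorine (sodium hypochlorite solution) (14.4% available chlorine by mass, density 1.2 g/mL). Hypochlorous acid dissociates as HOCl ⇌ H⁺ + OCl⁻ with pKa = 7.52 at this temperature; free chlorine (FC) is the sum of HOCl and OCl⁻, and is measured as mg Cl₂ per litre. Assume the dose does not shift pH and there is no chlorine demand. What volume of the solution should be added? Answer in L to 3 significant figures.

Volume: 2400 m³ = 2,400,000 L.
[OCl⁻]/[HOCl] = 10^(pH − pKa) = 10^(7.56 − 7.52) = 1.096; fraction as HOCl = 1/(1 + 1.096) = 0.477.
Free chlorine required for 1.58 ppm HOCl: 1.58 / 0.477 = 3.312 ppm.
FC to add: 3.312 − 0 = 3.312 mg/L as Cl₂.
Cl₂ equivalent: 3.312 mg/L × 2,400,000 L = 7950 g.
Product at 14.4% available Cl: 7950 / 0.144 = 55,210 g.
Volume: 55,210 g ÷ 1.2 g/mL = 46,010 mL.

46.0 L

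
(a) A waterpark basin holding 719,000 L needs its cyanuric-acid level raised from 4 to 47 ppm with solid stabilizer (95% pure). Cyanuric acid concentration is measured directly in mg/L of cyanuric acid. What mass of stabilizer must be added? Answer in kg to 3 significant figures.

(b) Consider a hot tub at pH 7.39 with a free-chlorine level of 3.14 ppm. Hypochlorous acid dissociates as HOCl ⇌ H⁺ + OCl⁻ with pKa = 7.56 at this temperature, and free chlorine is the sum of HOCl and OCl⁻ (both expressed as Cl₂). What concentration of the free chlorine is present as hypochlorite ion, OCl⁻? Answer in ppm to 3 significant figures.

(a) 32.5 kg; (b) 1.27 ppm

(a) CYA to add: (47 − 4) = 43 mg/L × 719,000 L = 30,920 g cyanuric acid.
(a) At 95% purity: 30,920 / 0.95 = 32,540 g product.

(b) [OCl⁻]/[HOCl] = 10^(pH − pKa) = 10^(7.39 − 7.56) = 10^-0.17 = 0.6761.
(b) Fraction as HOCl = 1 / (1 + 0.6761) = 0.5966.
(b) OCl⁻ = (1 − 0.5966) × 3.14 ppm = 1.267 ppm.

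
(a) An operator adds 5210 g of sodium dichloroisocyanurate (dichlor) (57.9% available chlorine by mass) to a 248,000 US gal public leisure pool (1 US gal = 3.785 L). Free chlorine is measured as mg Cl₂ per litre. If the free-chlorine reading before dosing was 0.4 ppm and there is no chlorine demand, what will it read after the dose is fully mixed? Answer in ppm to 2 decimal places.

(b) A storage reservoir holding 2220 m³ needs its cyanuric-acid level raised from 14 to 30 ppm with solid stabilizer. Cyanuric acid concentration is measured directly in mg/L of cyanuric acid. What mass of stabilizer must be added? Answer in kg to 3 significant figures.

(a) 3.61 ppm; (b) 35.5 kg

(a) Volume: 248,000 US gal × 3.785 L/gal = 938,680 L.
(a) Available chlorine delivered: 5210 g × 0.579 = 3017 g as Cl₂.
(a) Concentration rise: 3017 g / 938,680 L = 3.214 mg/L = 3.21 ppm.
(a) Final FC: 0.4 + 3.21 = 3.61 ppm.

(b) Volume: 2220 m³ = 2,220,000 L.
(b) CYA to add: (30 − 14) = 16 mg/L × 2,220,000 L = 35,520 g cyanuric acid.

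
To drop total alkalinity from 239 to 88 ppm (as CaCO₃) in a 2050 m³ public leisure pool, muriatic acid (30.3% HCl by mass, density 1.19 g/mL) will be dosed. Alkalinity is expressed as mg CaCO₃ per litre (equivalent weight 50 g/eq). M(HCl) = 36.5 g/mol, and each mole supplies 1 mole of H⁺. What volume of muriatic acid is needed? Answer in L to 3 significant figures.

627 L

Volume: 2050 m³ = 2,050,000 L.
Alkalinity to neutralize: (239 − 88) = 151 mg/L as CaCO₃ × 2,050,000 L = 309,600 g as CaCO₃.
Equivalents of H⁺ required: 309,600 ÷ 50 g/eq = 6191 eq = 6191 mol HCl.
Mass of HCl: 6191 × 36.5 = 226,000 g.
Mass of 30.3% solution: 226,000 / 0.303 = 745,800 g.
Volume: 745,800 g ÷ 1.19 g/mL = 626,700 mL.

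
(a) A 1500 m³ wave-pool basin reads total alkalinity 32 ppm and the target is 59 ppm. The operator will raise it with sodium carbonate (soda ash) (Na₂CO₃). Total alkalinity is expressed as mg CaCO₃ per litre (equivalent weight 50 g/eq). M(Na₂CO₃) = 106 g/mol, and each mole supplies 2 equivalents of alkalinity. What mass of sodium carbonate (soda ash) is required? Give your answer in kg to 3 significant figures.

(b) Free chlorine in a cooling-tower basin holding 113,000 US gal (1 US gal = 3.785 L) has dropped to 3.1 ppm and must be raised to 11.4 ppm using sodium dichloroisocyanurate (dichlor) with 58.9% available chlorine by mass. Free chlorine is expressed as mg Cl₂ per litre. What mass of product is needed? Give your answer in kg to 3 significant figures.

(a) Volume: 1500 m³ = 1,500,000 L.
(a) Alkalinity to add: (59 − 32) = 27 mg/L as CaCO₃ × 1,500,000 L = 40,500 g as CaCO₃.
(a) Equivalents: 40,500 g ÷ 50 g/eq = 810 eq.
(a) Each mole of Na₂CO₃ supplies 2 eq, so 810 / 2 = 405 mol.
(a) Mass: 405 mol × 106 g/mol = 42,930 g.

(b) Volume: 113,000 US gal × 3.785 L/gal = 427,705 L.
(b) Chlorine deficit: 11.4 − 3.1 = 8.3 ppm = 8.3 mg/L as Cl₂.
(b) Cl₂ equivalent needed: 8.3 mg/L × 427,705 L = 3,550,000 mg = 3550 g.
(b) Product at 58.9% available chlorine: 3550 / 0.589 = 6027 g.

(a) 42.9 kg; (b) 6.03 kg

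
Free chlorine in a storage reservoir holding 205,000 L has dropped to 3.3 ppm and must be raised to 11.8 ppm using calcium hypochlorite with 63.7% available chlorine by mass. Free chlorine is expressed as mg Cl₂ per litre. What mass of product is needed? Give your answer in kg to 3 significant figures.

2.74 kg

Chlorine deficit: 11.8 − 3.3 = 8.5 ppm = 8.5 mg/L as Cl₂.
Cl₂ equivalent needed: 8.5 mg/L × 205,000 L = 1,742,000 mg = 1742 g.
Product at 63.7% available chlorine: 1742 / 0.637 = 2735 g.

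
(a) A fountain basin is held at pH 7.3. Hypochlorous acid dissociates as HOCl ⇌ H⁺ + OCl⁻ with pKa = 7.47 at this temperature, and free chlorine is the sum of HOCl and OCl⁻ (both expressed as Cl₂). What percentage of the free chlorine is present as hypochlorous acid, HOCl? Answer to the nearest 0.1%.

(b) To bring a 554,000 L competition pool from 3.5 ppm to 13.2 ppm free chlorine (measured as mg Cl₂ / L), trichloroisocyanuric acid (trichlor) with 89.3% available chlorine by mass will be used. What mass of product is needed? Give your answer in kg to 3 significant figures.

(a) 59.7%; (b) 6.02 kg

(a) [OCl⁻]/[HOCl] = 10^(pH − pKa) = 10^(7.3 − 7.47) = 10^-0.17 = 0.6761.
(a) Fraction as HOCl = 1 / (1 + 0.6761) = 0.5966.

(b) Chlorine deficit: 13.2 − 3.5 = 9.7 ppm = 9.7 mg/L as Cl₂.
(b) Cl₂ equivalent needed: 9.7 mg/L × 554,000 L = 5,374,000 mg = 5374 g.
(b) Product at 89.3% available chlorine: 5374 / 0.893 = 6018 g.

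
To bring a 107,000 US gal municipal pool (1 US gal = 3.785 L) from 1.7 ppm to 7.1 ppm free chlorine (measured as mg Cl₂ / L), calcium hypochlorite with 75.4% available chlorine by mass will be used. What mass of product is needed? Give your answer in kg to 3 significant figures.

2.90 kg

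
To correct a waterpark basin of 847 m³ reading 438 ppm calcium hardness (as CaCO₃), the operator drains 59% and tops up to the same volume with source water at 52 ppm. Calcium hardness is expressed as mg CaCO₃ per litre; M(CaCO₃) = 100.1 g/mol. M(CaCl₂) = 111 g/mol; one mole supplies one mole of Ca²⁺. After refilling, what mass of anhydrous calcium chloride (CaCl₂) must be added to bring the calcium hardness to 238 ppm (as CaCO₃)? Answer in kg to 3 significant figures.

Volume: 847 m³ = 847,000 L.
After draining 59% and refilling: 438 × 0.41 + 52 × 0.59 = 210.26 ppm.
Deficit to target: 238 − 210.26 = 27.74 mg/L.
As CaCO₃: 27.74 mg/L × 847,000 L = 23,500 g; ÷ 100.1 = 234.7 mol Ca²⁺.
Mass: 234.7 × 111 = 26,050 g.

26.1 kg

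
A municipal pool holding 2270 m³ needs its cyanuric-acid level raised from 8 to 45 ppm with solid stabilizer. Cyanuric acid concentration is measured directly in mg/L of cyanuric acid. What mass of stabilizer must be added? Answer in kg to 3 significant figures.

Volume: 2270 m³ = 2,270,000 L.
CYA to add: (45 − 8) = 37 mg/L × 2,270,000 L = 83,990 g cyanuric acid.

84.0 kg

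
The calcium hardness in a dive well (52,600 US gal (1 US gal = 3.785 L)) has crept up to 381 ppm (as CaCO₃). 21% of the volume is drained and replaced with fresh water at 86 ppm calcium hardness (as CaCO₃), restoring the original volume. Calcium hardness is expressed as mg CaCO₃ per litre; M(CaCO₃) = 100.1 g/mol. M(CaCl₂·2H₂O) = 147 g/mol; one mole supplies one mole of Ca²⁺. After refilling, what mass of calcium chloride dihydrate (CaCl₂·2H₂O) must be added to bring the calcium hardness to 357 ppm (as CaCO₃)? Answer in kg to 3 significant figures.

11.1 kg

Volume: 52,600 US gal × 3.785 L/gal = 199,091 L.
After draining 21% and refilling: 381 × 0.79 + 86 × 0.21 = 319.05 ppm.
Deficit to target: 357 − 319.05 = 37.95 mg/L.
As CaCO₃: 37.95 mg/L × 199,091 L = 7556 g; ÷ 100.1 = 75.48 mol Ca²⁺.
Mass: 75.48 × 147 = 11,100 g.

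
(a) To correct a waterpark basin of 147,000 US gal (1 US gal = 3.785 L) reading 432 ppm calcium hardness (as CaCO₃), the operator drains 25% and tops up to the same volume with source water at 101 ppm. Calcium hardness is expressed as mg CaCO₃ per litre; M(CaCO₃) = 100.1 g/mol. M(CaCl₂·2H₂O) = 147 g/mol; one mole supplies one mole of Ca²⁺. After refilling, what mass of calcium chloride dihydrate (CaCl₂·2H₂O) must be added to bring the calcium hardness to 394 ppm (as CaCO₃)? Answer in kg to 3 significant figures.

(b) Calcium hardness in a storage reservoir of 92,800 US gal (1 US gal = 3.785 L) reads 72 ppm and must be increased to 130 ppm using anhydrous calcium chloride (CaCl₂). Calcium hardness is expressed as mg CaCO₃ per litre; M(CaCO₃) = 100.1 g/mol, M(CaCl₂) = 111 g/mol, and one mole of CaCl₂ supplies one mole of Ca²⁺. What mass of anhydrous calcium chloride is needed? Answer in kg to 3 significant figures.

(a) 36.6 kg; (b) 22.6 kg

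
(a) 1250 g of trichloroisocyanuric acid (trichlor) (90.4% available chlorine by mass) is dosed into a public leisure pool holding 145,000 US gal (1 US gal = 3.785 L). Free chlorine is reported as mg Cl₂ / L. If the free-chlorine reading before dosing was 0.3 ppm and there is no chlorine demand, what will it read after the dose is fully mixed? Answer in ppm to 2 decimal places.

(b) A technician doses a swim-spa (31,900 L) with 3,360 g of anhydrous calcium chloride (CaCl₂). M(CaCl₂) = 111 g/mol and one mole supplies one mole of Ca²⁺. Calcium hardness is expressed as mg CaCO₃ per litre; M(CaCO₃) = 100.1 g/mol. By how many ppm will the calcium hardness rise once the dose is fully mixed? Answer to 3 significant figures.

(a) 2.36 ppm; (b) 95.0 ppm

(a) Volume: 145,000 US gal × 3.785 L/gal = 548,825 L.
(a) Available chlorine delivered: 1250 g × 0.904 = 1130 g as Cl₂.
(a) Concentration rise: 1130 g / 548,825 L = 2.059 mg/L = 2.06 ppm.
(a) Final FC: 0.3 + 2.06 = 2.36 ppm.

(b) Moles of Ca²⁺: 3,360 g ÷ 111 g/mol = 30.27 mol.
(b) As CaCO₃: 30.27 mol × 100.1 g/mol = 3030 g.
(b) Rise: 3030 g / 31,900 L × 1000 = 94.99 mg/L.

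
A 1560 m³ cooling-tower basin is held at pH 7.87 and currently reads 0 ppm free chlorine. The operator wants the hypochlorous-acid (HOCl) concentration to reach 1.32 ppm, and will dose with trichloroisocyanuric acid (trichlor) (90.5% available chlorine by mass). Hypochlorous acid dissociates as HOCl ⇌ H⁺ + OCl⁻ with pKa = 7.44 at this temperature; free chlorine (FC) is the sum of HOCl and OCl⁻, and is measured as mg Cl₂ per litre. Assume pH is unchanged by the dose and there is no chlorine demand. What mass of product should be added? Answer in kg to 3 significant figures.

8.40 kg

Volume: 1560 m³ = 1,560,000 L.
[OCl⁻]/[HOCl] = 10^(pH − pKa) = 10^(7.87 − 7.44) = 2.692; fraction as HOCl = 1/(1 + 2.692) = 0.2709.
Free chlorine required for 1.32 ppm HOCl: 1.32 / 0.2709 = 4.873 ppm.
FC to add: 4.873 − 0 = 4.873 mg/L as Cl₂.
Cl₂ equivalent: 4.873 mg/L × 1,560,000 L = 7602 g.
Product at 90.5% available Cl: 7602 / 0.905 = 8400 g.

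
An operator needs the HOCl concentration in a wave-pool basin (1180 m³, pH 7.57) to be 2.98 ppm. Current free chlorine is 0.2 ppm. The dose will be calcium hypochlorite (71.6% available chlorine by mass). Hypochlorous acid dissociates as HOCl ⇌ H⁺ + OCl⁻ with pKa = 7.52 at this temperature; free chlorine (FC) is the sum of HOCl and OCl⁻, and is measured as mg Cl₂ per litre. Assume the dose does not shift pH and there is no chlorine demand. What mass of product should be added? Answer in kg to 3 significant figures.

Volume: 1180 m³ = 1,180,000 L.
[OCl⁻]/[HOCl] = 10^(pH − pKa) = 10^(7.57 − 7.52) = 1.122; fraction as HOCl = 1/(1 + 1.122) = 0.4712.
Free chlorine required for 2.98 ppm HOCl: 2.98 / 0.4712 = 6.324 ppm.
FC to add: 6.324 − 0.2 = 6.124 mg/L as Cl₂.
Cl₂ equivalent: 6.124 mg/L × 1,180,000 L = 7226 g.
Product at 71.6% available Cl: 7226 / 0.716 = 10,090 g.

10.1 kg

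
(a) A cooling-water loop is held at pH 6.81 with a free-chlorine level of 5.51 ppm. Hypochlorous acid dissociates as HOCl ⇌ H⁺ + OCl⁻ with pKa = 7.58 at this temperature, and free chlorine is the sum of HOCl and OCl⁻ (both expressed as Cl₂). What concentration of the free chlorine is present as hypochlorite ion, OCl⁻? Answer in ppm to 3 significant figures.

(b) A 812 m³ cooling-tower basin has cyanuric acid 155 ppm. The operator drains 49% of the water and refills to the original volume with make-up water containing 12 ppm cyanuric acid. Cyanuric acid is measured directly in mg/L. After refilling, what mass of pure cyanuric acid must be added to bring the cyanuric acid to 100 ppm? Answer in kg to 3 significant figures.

(a) 0.800 ppm; (b) 12.2 kg

(a) [OCl⁻]/[HOCl] = 10^(pH − pKa) = 10^(6.81 − 7.58) = 10^-0.77 = 0.1698.
(a) Fraction as HOCl = 1 / (1 + 0.1698) = 0.8548.
(a) OCl⁻ = (1 − 0.8548) × 5.51 ppm = 0.7999 ppm.

(b) Volume: 812 m³ = 812,000 L.
(b) After draining 49% and refilling: 155 × 0.51 + 12 × 0.49 = 84.93 ppm.
(b) Deficit to target: 100 − 84.93 = 15.07 mg/L.
(b) Mass: 15.07 mg/L × 812,000 L = 12,240 g cyanuric acid.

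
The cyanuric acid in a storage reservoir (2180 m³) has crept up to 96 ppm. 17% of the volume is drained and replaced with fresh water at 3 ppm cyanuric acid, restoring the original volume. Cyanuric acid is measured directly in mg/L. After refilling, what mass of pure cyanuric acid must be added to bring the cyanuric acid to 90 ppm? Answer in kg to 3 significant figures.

21.4 kg

Volume: 2180 m³ = 2,180,000 L.
After draining 17% and refilling: 96 × 0.83 + 3 × 0.17 = 80.19 ppm.
Deficit to target: 90 − 80.19 = 9.81 mg/L.
Mass: 9.81 mg/L × 2,180,000 L = 21,390 g cyanuric acid.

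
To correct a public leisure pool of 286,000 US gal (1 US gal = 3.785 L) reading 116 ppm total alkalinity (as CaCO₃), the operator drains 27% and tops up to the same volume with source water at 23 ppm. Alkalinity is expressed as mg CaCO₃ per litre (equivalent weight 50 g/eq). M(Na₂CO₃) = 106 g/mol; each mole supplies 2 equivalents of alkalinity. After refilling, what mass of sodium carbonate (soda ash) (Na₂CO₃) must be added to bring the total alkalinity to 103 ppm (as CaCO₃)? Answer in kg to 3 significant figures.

13.9 kg

Volume: 286,000 US gal × 3.785 L/gal = 1,082,510 L.
After draining 27% and refilling: 116 × 0.73 + 23 × 0.27 = 90.89 ppm.
Deficit to target: 103 − 90.89 = 12.11 mg/L.
As CaCO₃: 12.11 mg/L × 1,082,510 L = 13,110 g; ÷ 50 g/eq ÷ 2 = 131.1 mol Na₂CO₃.
Mass: 131.1 × 106 = 13,900 g.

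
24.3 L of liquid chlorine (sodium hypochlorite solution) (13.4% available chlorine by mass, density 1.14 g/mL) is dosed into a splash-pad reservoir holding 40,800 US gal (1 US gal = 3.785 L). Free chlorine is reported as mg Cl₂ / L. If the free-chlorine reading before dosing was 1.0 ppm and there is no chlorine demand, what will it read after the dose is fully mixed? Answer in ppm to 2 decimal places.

Volume: 40,800 US gal × 3.785 L/gal = 154,428 L.
Mass of solution: 24.3 L × 1000 mL/L × 1.14 g/mL = 27,700 g.
Available chlorine delivered: 27,700 g × 0.134 = 3712 g as Cl₂.
Concentration rise: 3712 g / 154,428 L = 24.04 mg/L = 24.04 ppm.
Final FC: 1.0 + 24.04 = 25.04 ppm.

25.04 ppm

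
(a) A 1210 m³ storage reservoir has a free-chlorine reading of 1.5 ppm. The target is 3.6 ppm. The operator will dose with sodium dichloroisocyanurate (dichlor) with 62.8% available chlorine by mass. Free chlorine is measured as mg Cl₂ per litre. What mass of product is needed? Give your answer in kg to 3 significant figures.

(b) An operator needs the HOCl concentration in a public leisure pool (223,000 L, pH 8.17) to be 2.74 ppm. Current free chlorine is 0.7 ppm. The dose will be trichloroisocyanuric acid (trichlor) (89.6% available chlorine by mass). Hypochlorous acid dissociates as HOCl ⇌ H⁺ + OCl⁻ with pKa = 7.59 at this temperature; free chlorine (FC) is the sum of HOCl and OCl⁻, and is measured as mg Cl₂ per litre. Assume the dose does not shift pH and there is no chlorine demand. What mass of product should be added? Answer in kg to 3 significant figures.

(a) Volume: 1210 m³ = 1,210,000 L.
(a) Chlorine deficit: 3.6 − 1.5 = 2.1 ppm = 2.1 mg/L as Cl₂.
(a) Cl₂ equivalent needed: 2.1 mg/L × 1,210,000 L = 2,541,000 mg = 2541 g.
(a) Product at 62.8% available chlorine: 2541 / 0.628 = 4046 g.

(b) [OCl⁻]/[HOCl] = 10^(pH − pKa) = 10^(8.17 − 7.59) = 3.802; fraction as HOCl = 1/(1 + 3.802) = 0.2083.
(b) Free chlorine required for 2.74 ppm HOCl: 2.74 / 0.2083 = 13.16 ppm.
(b) FC to add: 13.16 − 0.7 = 12.46 mg/L as Cl₂.
(b) Cl₂ equivalent: 12.46 mg/L × 223,000 L = 2778 g.
(b) Product at 89.6% available Cl: 2778 / 0.896 = 3100 g.

(a) 4.05 kg; (b) 3.10 kg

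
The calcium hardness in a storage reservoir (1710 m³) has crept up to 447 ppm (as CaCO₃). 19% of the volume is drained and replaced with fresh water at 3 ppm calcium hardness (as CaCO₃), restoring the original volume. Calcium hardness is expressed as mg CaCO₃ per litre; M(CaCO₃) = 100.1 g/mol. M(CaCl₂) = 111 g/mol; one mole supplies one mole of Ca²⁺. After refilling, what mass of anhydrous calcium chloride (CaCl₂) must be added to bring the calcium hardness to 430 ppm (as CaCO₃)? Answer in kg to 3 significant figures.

Volume: 1710 m³ = 1,710,000 L.
After draining 19% and refilling: 447 × 0.81 + 3 × 0.19 = 362.64 ppm.
Deficit to target: 430 − 362.64 = 67.36 mg/L.
As CaCO₃: 67.36 mg/L × 1,710,000 L = 115,200 g; ÷ 100.1 = 1151 mol Ca²⁺.
Mass: 1151 × 111 = 127,700 g.

128 kg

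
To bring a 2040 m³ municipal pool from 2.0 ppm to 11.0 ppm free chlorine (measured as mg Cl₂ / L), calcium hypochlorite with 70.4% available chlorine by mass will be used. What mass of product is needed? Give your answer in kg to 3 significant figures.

26.1 kg

Volume: 2040 m³ = 2,040,000 L.
Chlorine deficit: 11.0 − 2.0 = 9 ppm = 9 mg/L as Cl₂.
Cl₂ equivalent needed: 9 mg/L × 2,040,000 L = 18,360,000 mg = 18,360 g.
Product at 70.4% available chlorine: 18,360 / 0.704 = 26,080 g.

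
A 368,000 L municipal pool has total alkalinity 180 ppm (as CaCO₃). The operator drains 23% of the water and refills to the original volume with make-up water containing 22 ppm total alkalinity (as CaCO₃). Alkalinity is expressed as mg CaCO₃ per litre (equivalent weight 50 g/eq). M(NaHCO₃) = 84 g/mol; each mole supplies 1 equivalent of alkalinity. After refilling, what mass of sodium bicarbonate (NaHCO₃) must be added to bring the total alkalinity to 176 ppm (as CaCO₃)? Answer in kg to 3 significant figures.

20.0 kg

After draining 23% and refilling: 180 × 0.77 + 22 × 0.23 = 143.66 ppm.
Deficit to target: 176 − 143.66 = 32.34 mg/L.
As CaCO₃: 32.34 mg/L × 368,000 L = 11,900 g; ÷ 50 g/eq ÷ 1 = 238 mol NaHCO₃.
Mass: 238 × 84 = 19,990 g.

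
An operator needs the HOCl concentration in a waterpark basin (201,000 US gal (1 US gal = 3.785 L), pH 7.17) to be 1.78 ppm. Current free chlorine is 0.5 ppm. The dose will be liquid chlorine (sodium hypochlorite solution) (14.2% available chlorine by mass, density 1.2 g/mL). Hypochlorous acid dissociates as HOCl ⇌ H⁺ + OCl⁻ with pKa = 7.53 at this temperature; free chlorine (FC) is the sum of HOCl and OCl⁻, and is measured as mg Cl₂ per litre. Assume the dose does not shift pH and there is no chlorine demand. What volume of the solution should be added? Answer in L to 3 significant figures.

Volume: 201,000 US gal × 3.785 L/gal = 760,785 L.
[OCl⁻]/[HOCl] = 10^(pH − pKa) = 10^(7.17 − 7.53) = 0.4365; fraction as HOCl = 1/(1 + 0.4365) = 0.6961.
Free chlorine required for 1.78 ppm HOCl: 1.78 / 0.6961 = 2.557 ppm.
FC to add: 2.557 − 0.5 = 2.057 mg/L as Cl₂.
Cl₂ equivalent: 2.057 mg/L × 760,785 L = 1565 g.
Product at 14.2% available Cl: 1565 / 0.142 = 11,020 g.
Volume: 11,020 g ÷ 1.2 g/mL = 9184 mL.

9.18 L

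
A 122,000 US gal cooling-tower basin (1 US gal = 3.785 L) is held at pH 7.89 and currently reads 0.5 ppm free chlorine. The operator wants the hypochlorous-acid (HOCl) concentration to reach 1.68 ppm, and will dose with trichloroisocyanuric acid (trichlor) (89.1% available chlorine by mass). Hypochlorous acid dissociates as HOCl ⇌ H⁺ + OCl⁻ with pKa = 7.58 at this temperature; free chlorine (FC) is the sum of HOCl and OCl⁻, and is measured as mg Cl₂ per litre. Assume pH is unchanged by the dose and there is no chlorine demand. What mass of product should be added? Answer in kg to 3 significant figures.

2.39 kg

Volume: 122,000 US gal × 3.785 L/gal = 461,770 L.
[OCl⁻]/[HOCl] = 10^(pH − pKa) = 10^(7.89 − 7.58) = 2.042; fraction as HOCl = 1/(1 + 2.042) = 0.3288.
Free chlorine required for 1.68 ppm HOCl: 1.68 / 0.3288 = 5.11 ppm.
FC to add: 5.11 − 0.5 = 4.61 mg/L as Cl₂.
Cl₂ equivalent: 4.61 mg/L × 461,770 L = 2129 g.
Product at 89.1% available Cl: 2129 / 0.891 = 2389 g.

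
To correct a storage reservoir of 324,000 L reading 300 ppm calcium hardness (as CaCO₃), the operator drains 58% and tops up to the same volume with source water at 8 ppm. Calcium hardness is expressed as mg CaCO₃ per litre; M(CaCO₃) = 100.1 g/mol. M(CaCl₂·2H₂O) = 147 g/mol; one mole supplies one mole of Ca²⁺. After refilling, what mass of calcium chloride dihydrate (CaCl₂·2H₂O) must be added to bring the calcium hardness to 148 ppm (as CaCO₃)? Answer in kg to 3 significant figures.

8.26 kg

After draining 58% and refilling: 300 × 0.42 + 8 × 0.58 = 130.64 ppm.
Deficit to target: 148 − 130.64 = 17.36 mg/L.
As CaCO₃: 17.36 mg/L × 324,000 L = 5625 g; ÷ 100.1 = 56.19 mol Ca²⁺.
Mass: 56.19 × 147 = 8260 g.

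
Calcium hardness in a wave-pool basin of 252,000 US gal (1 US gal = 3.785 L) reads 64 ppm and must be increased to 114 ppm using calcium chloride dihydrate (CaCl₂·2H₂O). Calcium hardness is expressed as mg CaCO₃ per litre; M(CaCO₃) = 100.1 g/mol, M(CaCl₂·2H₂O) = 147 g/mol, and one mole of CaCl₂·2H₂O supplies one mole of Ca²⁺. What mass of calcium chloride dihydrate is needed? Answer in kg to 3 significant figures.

70.0 kg

Volume: 252,000 US gal × 3.785 L/gal = 953,820 L.
Hardness to add: (114 − 64) = 50 mg/L as CaCO₃ × 953,820 L = 47,690 g as CaCO₃.
Moles of Ca²⁺ (1 mol Ca²⁺ ≡ 1 mol CaCO₃): 47,690 / 100.1 g/mol = 476.4 mol.
Mass of CaCl₂·2H₂O: 476.4 × 147 = 70,040 g.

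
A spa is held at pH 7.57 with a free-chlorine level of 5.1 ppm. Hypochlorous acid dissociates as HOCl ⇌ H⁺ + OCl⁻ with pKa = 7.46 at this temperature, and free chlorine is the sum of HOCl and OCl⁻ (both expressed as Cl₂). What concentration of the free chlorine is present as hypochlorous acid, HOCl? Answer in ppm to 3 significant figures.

[OCl⁻]/[HOCl] = 10^(pH − pKa) = 10^(7.57 − 7.46) = 10^0.11 = 1.288.
Fraction as HOCl = 1 / (1 + 1.288) = 0.437.
HOCl = 0.437 × 5.1 ppm = 2.229 ppm.

2.23 ppm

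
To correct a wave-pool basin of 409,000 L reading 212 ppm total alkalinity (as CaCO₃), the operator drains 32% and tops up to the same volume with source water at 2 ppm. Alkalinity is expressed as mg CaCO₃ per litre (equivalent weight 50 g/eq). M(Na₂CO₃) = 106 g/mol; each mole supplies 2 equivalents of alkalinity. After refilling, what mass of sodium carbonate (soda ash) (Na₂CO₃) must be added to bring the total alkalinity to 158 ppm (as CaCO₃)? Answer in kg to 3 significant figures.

After draining 32% and refilling: 212 × 0.68 + 2 × 0.32 = 144.8 ppm.
Deficit to target: 158 − 144.8 = 13.2 mg/L.
As CaCO₃: 13.2 mg/L × 409,000 L = 5399 g; ÷ 50 g/eq ÷ 2 = 53.99 mol Na₂CO₃.
Mass: 53.99 × 106 = 5723 g.

5.72 kg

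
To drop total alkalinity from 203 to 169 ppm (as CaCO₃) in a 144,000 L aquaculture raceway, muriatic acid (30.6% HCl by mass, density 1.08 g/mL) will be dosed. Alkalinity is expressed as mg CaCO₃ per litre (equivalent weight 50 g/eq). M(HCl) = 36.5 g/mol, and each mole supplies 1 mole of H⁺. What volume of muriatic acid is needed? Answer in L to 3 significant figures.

Alkalinity to neutralize: (203 − 169) = 34 mg/L as CaCO₃ × 144,000 L = 4896 g as CaCO₃.
Equivalents of H⁺ required: 4896 ÷ 50 g/eq = 97.92 eq = 97.92 mol HCl.
Mass of HCl: 97.92 × 36.5 = 3574 g.
Mass of 30.6% solution: 3574 / 0.306 = 11,680 g.
Volume: 11,680 g ÷ 1.08 g/mL = 10,810 mL.

10.8 L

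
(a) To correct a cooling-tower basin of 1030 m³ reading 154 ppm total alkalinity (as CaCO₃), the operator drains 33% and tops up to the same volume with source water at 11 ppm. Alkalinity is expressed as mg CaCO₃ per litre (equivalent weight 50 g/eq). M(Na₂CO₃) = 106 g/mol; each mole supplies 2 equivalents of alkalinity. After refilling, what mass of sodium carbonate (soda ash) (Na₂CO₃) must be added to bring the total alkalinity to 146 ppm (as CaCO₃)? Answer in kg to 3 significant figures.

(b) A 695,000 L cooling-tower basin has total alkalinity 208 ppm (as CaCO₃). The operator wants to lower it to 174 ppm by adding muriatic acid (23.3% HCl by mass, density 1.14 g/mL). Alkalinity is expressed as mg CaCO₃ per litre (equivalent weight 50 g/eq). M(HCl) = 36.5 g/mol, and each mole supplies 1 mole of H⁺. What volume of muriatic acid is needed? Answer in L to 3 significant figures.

(a) Volume: 1030 m³ = 1,030,000 L.
(a) After draining 33% and refilling: 154 × 0.67 + 11 × 0.33 = 106.81 ppm.
(a) Deficit to target: 146 − 106.81 = 39.19 mg/L.
(a) As CaCO₃: 39.19 mg/L × 1,030,000 L = 40,370 g; ÷ 50 g/eq ÷ 2 = 403.7 mol Na₂CO₃.
(a) Mass: 403.7 × 106 = 42,790 g.

(b) Alkalinity to neutralize: (208 − 174) = 34 mg/L as CaCO₃ × 695,000 L = 23,630 g as CaCO₃.
(b) Equivalents of H⁺ required: 23,630 ÷ 50 g/eq = 472.6 eq = 472.6 mol HCl.
(b) Mass of HCl: 472.6 × 36.5 = 17,250 g.
(b) Mass of 23.3% solution: 17,250 / 0.233 = 74,030 g.
(b) Volume: 74,030 g ÷ 1.14 g/mL = 64,940 mL.

(a) 42.8 kg; (b) 64.9 L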